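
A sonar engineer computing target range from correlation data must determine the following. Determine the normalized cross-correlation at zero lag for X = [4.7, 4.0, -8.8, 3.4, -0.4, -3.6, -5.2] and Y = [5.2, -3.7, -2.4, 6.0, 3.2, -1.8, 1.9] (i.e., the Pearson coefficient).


Pearson correlation coefficient (population):
r = cov(X,Y) / (std(X) * std(Y))
Mean X = -0.8429, Mean Y = 1.2
Cov(X,Y) = 7.651429
Std(X) = 4.814816, Std(Y) = 3.575712
r = 0.4444

0.4444


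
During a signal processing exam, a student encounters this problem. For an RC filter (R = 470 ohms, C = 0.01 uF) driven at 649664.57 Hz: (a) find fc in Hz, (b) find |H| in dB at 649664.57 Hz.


Step 1 — cutoff frequency:
fc = 1 / (2*pi*R*C)
C = 0.01 uF = 1e-08 F
fc = 1 / (2*pi*470*1e-08)
   = 33862.754 Hz

Step 2 — magnitude at f = 649664.57 Hz:
|H(f)| = 1 / sqrt(1 + (f/fc)^2)
f/fc = 649664.57 / 33862.754 = 19.185225
|H| = 1 / sqrt(1 + 368.072858) = 0.0520528
|H|_dB = 20*log10(0.0520528) = -25.67 dB

fc = 33862.754 Hz; |H(649664.57 Hz)| = -25.67 dB


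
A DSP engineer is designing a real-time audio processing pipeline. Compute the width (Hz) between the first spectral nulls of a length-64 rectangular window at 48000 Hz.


Main lobe width for a rectangular window:
Width = 2 * fs / N
      = 2 * 48000 / 64
      = 96000 / 64
      = 1500.0 Hz

1500.0 Hz


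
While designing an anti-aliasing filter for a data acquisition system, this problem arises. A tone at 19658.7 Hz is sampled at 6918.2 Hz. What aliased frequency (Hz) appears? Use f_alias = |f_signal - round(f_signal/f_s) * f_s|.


Compute the nearest integer multiple of fs to the signal:
n = round(19658.7 / 6918.2) = 3
f_alias = |19658.7 - 3 * 6918.2|
        = |19658.7 - 20754.6|
        = 1095.9 Hz

1095.9


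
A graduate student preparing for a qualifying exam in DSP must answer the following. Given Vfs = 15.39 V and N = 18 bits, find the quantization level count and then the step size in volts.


Step 1 — number of quantization levels:
L = 2^N = 2^18 = 262144

Step 2 — LSB step size:
delta = Vfs / L
      = 15.39 / 262144
      = 5.871e-05 V

Levels = 262144; step size = 5.871e-05 V


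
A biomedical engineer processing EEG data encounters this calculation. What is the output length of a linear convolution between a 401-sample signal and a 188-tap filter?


Linear convolution output length:
L = N + M - 1
  = 401 + 188 - 1
  = 588 samples

588


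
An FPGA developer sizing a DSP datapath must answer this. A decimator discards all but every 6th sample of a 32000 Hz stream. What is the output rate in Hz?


Decimation reduces the sample rate:
fs_out = fs_in / M
       = 32000 / 6
       = 5333.3333 Hz

5333.3333 Hz


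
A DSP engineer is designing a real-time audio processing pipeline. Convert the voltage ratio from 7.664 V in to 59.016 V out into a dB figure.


Voltage gain in dB:
G = 20 * log10(Vout / Vin)
  = 20 * log10(59.016 / 7.664)
  = 20 * log10(7.700418)
  = 20 * 0.886514
  = 17.73 dB

17.73 dB


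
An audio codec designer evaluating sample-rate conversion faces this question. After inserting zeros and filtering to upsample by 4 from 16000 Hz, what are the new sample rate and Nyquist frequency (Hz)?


Step 1 — output sample rate after interpolation by L:
fs_out = L * fs_in = 4 * 16000 = 64000 Hz

Step 2 — Nyquist frequency of the output stream:
f_Nyq = fs_out / 2 = 64000 / 2 = 32000.0 Hz

fs_out = 64000 Hz; f_Nyquist = 32000.0 Hz


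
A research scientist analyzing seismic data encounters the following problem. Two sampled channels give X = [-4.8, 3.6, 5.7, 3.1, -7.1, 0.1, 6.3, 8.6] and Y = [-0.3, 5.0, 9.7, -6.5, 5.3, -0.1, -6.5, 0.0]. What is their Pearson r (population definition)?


Pearson correlation coefficient (population):
r = cov(X,Y) / (std(X) * std(Y))
Mean X = 1.9375, Mean Y = 0.825
Cov(X,Y) = -4.599687
Std(X) = 5.149499, Std(Y) = 5.319011
r = -0.1679

-0.1679


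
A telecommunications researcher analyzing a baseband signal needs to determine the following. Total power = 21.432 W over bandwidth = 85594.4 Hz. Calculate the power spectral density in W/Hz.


Power spectral density:
PSD = P / BW
    = 21.432 / 85594.4
    = 0.00025039 W/Hz

0.00025039 W/Hz


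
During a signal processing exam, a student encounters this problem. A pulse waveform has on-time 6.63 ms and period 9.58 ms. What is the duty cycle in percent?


Duty cycle as a percentage:
DC = (t_on / T) * 100
   = (6.63 / 9.58) * 100
   = 0.692067 * 100
   = 69.21 %

69.21 %


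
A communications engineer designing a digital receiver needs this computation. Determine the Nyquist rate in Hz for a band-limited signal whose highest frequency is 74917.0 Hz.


The Nyquist rate is twice the maximum frequency component.
fs_min = 2 * fmax
      = 2 * 74917.0
      = 149834.0 Hz

149834.0


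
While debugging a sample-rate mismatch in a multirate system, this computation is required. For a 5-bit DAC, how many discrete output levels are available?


Number of quantization levels = 2^N
= 2^5
= 32

32


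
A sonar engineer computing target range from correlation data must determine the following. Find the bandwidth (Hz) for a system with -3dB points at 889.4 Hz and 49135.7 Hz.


Bandwidth is the difference of -3dB frequencies:
BW = f_high - f_low
   = 49135.7 - 889.4
   = 48246.3 Hz

48246.3 Hz


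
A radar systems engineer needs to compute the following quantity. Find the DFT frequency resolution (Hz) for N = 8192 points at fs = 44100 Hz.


DFT frequency resolution:
df = fs / N
   = 44100 / 8192
   = 5.3833 Hz

5.3833 Hz


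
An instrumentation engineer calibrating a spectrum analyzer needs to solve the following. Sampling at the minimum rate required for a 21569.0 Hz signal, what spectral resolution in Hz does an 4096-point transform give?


Step 1 — Nyquist sampling rate:
fs = 2 * fmax = 2 * 21569.0 = 43138.0 Hz

Step 2 — DFT bin spacing:
df = fs / N = 43138.0 / 4096 = 10.5317 Hz

10.5317 Hz


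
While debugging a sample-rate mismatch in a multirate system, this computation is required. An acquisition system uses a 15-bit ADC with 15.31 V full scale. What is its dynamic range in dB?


Dynamic range from full-scale to LSB:
V_min = V_max / 2^bits = 15.31 / 2^15
DR = 20 * log10(V_max / V_min)
   = 20 * log10(2^15)
   = 20 * 15 * log10(2)
   = 90.31 dB

90.31 dB


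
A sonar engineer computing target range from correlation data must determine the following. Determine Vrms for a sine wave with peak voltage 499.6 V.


RMS voltage for a sinusoidal waveform:
V_rms = V_peak / sqrt(2)
      = 499.6 / 1.414214
      = 353.271 V

353.271 V


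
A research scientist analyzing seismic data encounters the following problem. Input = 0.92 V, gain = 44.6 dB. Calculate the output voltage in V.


Output voltage from dB gain:
V_out = V_in * 10^(gain_dB / 20)
      = 0.92 * 10^(44.6 / 20)
      = 0.92 * 169.824365
      = 156.2384 V

156.2384 V


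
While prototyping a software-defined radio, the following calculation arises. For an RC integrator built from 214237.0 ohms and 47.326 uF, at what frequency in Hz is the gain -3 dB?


Cutoff frequency of a first-order RC filter:
fc = 1 / (2 * pi * R * C)
C = 47.326 uF = 4.7326e-05 F
fc = 1 / (2 * pi * 214237.0 * 4.7326e-05)
   = 1 / 63.705091811982
   = 0.015697 Hz

0.015697 Hz


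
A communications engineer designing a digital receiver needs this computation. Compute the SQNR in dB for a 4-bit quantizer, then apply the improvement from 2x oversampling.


Step 1 — baseline SQNR at Nyquist:
SQNR_base = 6.02*N + 1.76
          = 6.02*4 + 1.76
          = 25.84 dB

Step 2 — oversampling processing gain:
G = 10*log10(OSR) = 10*log10(2) = 3.01 dB

Step 3 — total:
SQNR_total = 25.84 + 3.01 = 28.85 dB

Base SQNR = 25.84 dB; oversampled SQNR = 28.85 dB


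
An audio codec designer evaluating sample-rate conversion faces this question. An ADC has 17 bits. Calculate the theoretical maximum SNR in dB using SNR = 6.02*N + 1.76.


Theoretical SNR for a full-scale sinusoid:
SNR = 6.02 * N + 1.76
    = 6.02 * 17 + 1.76
    = 102.34 + 1.76
    = 104.1 dB

104.1 dB


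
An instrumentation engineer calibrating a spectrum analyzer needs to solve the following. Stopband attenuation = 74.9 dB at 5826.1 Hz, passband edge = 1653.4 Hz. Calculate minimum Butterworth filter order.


Butterworth filter order formula:
n = log10(10^(A/10) - 1) / (2 * log10(f_stop/f_pass))
10^(74.9/10) - 1 = 30902953.3251
f_stop/f_pass = 5826.1 / 1653.4 = 3.5237
n = 6.8464 -> ceil = 7

7


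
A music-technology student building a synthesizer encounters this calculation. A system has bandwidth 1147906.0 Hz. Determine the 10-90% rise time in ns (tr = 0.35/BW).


Rise time from bandwidth relationship:
tr = 0.35 / BW
   = 0.35 / 1147906.0
   = 3.049030147e-07 s
   = 304.903 ns

304.903 ns


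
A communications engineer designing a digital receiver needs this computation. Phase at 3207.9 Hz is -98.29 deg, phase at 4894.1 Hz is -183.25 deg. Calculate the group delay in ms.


Group delay from phase difference:
tau = -d(phi)/d(omega)
d(phi) = -84.96 deg = -1.482832 rad
d(omega) = 2*pi*(4894.1 - 3207.9) = 10594.7071 rad/s
tau = -(-1.482832) / 10594.7071
    = 0.14 ms

0.14 ms


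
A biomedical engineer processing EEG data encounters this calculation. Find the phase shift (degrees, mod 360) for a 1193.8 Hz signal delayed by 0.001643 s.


Phase shift from frequency and time delay:
phi = 360 * f * t_delay
    = 360 * 1193.8 * 0.001643
    = 706.11 degrees
    mod 360 = 346.11 degrees

346.11 degrees


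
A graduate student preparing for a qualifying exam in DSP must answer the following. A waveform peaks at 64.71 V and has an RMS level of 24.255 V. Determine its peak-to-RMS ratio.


Crest factor is the ratio of peak to RMS:
CF = V_peak / V_rms
   = 64.71 / 24.255
   = 2.6679

2.6679


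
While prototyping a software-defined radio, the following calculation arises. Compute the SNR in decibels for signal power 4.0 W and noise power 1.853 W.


SNR in decibels:
SNR = 10 * log10(Ps / Pn)
    = 10 * log10(4.0 / 1.853)
    = 10 * log10(2.1587)
    = 10 * 0.3342
    = 3.34 dB

3.34 dB


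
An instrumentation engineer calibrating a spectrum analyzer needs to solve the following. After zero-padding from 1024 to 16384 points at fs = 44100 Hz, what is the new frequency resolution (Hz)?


Frequency resolution after zero-padding:
N_padded = 1024 * 16 = 16384
df = fs / N_padded
   = 44100 / 16384
   = 2.6917 Hz

2.6917 Hz


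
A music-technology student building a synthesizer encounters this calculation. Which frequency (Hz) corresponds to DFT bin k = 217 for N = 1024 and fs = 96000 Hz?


Frequency of DFT bin k:
f_k = k * fs / N
    = 217 * 96000 / 1024
    = 20832000 / 1024
    = 20343.75 Hz

20343.75 Hz


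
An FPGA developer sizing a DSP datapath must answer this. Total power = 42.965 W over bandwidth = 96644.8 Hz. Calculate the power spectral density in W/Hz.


Power spectral density:
PSD = P / BW
    = 42.965 / 96644.8
    = 0.00044457 W/Hz

0.00044457 W/Hz


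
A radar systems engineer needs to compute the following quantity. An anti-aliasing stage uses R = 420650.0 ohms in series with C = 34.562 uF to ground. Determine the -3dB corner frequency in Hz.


Cutoff frequency of a first-order RC filter:
fc = 1 / (2 * pi * R * C)
C = 34.562 uF = 3.4562e-05 F
fc = 1 / (2 * pi * 420650.0 * 3.4562e-05)
   = 1 / 91.348122889313
   = 0.010947 Hz

0.010947 Hz


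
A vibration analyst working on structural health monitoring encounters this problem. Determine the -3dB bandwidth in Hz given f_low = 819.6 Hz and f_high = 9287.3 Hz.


Bandwidth is the difference of -3dB frequencies:
BW = f_high - f_low
   = 9287.3 - 819.6
   = 8467.7 Hz

8467.7 Hz


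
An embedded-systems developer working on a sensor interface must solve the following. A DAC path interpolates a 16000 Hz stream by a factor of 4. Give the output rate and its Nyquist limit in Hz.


Step 1 — output sample rate after interpolation by L:
fs_out = L * fs_in = 4 * 16000 = 64000 Hz

Step 2 — Nyquist frequency of the output stream:
f_Nyq = fs_out / 2 = 64000 / 2 = 32000.0 Hz

fs_out = 64000 Hz; f_Nyquist = 32000.0 Hz


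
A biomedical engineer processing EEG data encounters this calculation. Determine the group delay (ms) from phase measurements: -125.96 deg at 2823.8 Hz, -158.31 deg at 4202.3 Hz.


Group delay from phase difference:
tau = -d(phi)/d(omega)
d(phi) = -32.35 deg = -0.564614 rad
d(omega) = 2*pi*(4202.3 - 2823.8) = 8661.3709 rad/s
tau = -(-0.564614) / 8661.3709
    = 0.0652 ms

0.0652 ms


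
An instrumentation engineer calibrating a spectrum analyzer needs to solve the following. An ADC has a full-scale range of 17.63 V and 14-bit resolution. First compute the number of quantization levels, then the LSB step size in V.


Step 1 — number of quantization levels:
L = 2^N = 2^14 = 16384

Step 2 — LSB step size:
delta = Vfs / L
      = 17.63 / 16384
      = 0.00107605 V

Levels = 16384; step size = 0.00107605 V


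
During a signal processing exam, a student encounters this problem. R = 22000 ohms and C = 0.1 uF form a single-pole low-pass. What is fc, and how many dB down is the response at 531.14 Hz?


Step 1 — cutoff frequency:
fc = 1 / (2*pi*R*C)
C = 0.1 uF = 1e-07 F
fc = 1 / (2*pi*22000*1e-07)
   = 72.3432 Hz

Step 2 — magnitude at f = 531.14 Hz:
|H(f)| = 1 / sqrt(1 + (f/fc)^2)
f/fc = 531.14 / 72.3432 = 7.341948
|H| = 1 / sqrt(1 + 53.9042) = 0.1349576
|H|_dB = 20*log10(0.1349576) = -17.4 dB

fc = 72.3432 Hz; |H(531.14 Hz)| = -17.4 dB


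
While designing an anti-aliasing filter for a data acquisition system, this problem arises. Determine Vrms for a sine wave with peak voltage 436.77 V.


RMS voltage for a sinusoidal waveform:
V_rms = V_peak / sqrt(2)
      = 436.77 / 1.414214
      = 308.843 V

308.843 V


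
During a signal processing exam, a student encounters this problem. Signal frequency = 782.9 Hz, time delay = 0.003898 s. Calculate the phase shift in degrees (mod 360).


Phase shift from frequency and time delay:
phi = 360 * f * t_delay
    = 360 * 782.9 * 0.003898
    = 1098.63 degrees
    mod 360 = 18.63 degrees

18.63 degrees


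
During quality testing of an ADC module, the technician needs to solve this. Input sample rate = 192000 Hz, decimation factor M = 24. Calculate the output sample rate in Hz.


Decimation reduces the sample rate:
fs_out = fs_in / M
       = 192000 / 24
       = 8000.0 Hz

8000.0 Hz


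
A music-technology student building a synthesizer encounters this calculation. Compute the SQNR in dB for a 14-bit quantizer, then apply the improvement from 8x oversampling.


Step 1 — baseline SQNR at Nyquist:
SQNR_base = 6.02*N + 1.76
          = 6.02*14 + 1.76
          = 86.04 dB

Step 2 — oversampling processing gain:
G = 10*log10(OSR) = 10*log10(8) = 9.03 dB

Step 3 — total:
SQNR_total = 86.04 + 9.03 = 95.07 dB

Base SQNR = 86.04 dB; oversampled SQNR = 95.07 dB


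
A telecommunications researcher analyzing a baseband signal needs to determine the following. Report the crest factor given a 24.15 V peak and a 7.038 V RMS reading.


Crest factor is the ratio of peak to RMS:
CF = V_peak / V_rms
   = 24.15 / 7.038
   = 3.4314

3.4314


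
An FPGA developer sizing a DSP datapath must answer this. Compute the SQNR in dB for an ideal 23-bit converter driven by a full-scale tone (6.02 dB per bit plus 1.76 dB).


Theoretical SNR for a full-scale sinusoid:
SNR = 6.02 * N + 1.76
    = 6.02 * 23 + 1.76
    = 138.46 + 1.76
    = 140.22 dB

140.22 dB


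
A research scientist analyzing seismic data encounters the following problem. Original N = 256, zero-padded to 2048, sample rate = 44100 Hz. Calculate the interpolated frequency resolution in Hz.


Frequency resolution after zero-padding:
N_padded = 256 * 8 = 2048
df = fs / N_padded
   = 44100 / 2048
   = 21.5332 Hz

21.5332 Hz


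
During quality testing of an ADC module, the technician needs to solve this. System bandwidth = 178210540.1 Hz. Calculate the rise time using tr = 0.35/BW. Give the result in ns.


Rise time from bandwidth relationship:
tr = 0.35 / BW
   = 0.35 / 178210540.1
   = 1.963969133e-09 s
   = 1.964 ns

1.964 ns


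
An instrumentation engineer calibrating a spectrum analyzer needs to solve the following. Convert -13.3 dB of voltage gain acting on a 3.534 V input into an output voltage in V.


Output voltage from dB gain:
V_out = V_in * 10^(gain_dB / 20)
      = 3.534 * 10^(-13.3 / 20)
      = 3.534 * 0.216272
      = 0.7643 V

0.7643 V


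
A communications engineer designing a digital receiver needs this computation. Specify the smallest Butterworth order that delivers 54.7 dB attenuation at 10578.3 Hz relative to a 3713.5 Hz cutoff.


Butterworth filter order formula:
n = log10(10^(A/10) - 1) / (2 * log10(f_stop/f_pass))
10^(54.7/10) - 1 = 295119.9227
f_stop/f_pass = 10578.3 / 3713.5 = 2.8486
n = 6.0158 -> ceil = 7

7


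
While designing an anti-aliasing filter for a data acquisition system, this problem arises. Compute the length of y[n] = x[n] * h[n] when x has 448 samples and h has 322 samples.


Linear convolution output length:
L = N + M - 1
  = 448 + 322 - 1
  = 769 samples

769


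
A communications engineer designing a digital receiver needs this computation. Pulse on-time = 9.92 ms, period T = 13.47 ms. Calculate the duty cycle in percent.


Duty cycle as a percentage:
DC = (t_on / T) * 100
   = (9.92 / 13.47) * 100
   = 0.736451 * 100
   = 73.65 %

73.65 %


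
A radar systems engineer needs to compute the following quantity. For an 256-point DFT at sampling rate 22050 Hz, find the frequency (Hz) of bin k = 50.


Frequency of DFT bin k:
f_k = k * fs / N
    = 50 * 22050 / 256
    = 1102500 / 256
    = 4306.641 Hz

4306.641 Hz


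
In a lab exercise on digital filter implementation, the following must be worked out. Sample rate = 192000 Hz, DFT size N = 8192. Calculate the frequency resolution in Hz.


DFT frequency resolution:
df = fs / N
   = 192000 / 8192
   = 23.4375 Hz

23.4375 Hz


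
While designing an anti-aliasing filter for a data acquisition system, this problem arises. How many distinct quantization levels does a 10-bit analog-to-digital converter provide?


Number of quantization levels = 2^N
= 2^10
= 1024

1024


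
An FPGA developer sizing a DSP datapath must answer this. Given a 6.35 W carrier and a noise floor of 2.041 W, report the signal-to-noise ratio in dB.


SNR in decibels:
SNR = 10 * log10(Ps / Pn)
    = 10 * log10(6.35 / 2.041)
    = 10 * log10(3.1112)
    = 10 * 0.4929
    = 4.93 dB

4.93 dB


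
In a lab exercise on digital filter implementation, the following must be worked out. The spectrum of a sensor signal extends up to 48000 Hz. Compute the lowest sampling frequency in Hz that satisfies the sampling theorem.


The Nyquist rate is twice the maximum frequency component.
fs_min = 2 * fmax
      = 2 * 48000
      = 96000 Hz

96000


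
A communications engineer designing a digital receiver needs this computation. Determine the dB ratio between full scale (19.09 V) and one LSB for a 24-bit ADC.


Dynamic range from full-scale to LSB:
V_min = V_max / 2^bits = 19.09 / 2^24
DR = 20 * log10(V_max / V_min)
   = 20 * log10(2^24)
   = 20 * 24 * log10(2)
   = 144.49 dB

144.49 dB


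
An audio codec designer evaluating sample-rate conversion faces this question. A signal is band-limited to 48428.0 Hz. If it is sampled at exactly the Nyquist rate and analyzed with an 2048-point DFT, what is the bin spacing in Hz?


Step 1 — Nyquist sampling rate:
fs = 2 * fmax = 2 * 48428.0 = 96856.0 Hz

Step 2 — DFT bin spacing:
df = fs / N = 96856.0 / 2048 = 47.293 Hz

47.293 Hz


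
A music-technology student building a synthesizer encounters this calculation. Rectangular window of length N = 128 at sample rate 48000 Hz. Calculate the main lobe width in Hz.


Main lobe width for a rectangular window:
Width = 2 * fs / N
      = 2 * 48000 / 128
      = 96000 / 128
      = 750.0 Hz

750.0 Hz


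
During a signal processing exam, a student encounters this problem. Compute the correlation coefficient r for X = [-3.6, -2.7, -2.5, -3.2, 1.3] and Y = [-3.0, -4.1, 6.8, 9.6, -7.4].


Pearson correlation coefficient (population):
r = cov(X,Y) / (std(X) * std(Y))
Mean X = -2.14, Mean Y = 0.38
Cov(X,Y) = -6.2808
Std(X) = 1.762498, Std(Y) = 6.606784
r = -0.5394

-0.5394


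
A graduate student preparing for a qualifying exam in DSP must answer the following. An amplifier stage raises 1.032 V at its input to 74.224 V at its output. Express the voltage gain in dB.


Voltage gain in dB:
G = 20 * log10(Vout / Vin)
  = 20 * log10(74.224 / 1.032)
  = 20 * log10(71.922481)
  = 20 * 1.856865
  = 37.14 dB

37.14 dB


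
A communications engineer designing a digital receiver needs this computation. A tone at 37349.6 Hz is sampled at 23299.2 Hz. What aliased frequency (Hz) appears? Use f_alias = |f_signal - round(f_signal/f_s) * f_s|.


Compute the nearest integer multiple of fs to the signal:
n = round(37349.6 / 23299.2) = 2
f_alias = |37349.6 - 2 * 23299.2|
        = |37349.6 - 46598.4|
        = 9248.8 Hz

9248.8


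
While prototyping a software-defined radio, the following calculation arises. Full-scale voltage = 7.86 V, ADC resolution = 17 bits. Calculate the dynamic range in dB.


Dynamic range from full-scale to LSB:
V_min = V_max / 2^bits = 7.86 / 2^17
DR = 20 * log10(V_max / V_min)
   = 20 * log10(2^17)
   = 20 * 17 * log10(2)
   = 102.35 dB

102.35 dB


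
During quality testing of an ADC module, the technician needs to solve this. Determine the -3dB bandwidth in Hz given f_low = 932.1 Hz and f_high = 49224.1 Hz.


Bandwidth is the difference of -3dB frequencies:
BW = f_high - f_low
   = 49224.1 - 932.1
   = 48292.0 Hz

48292.0 Hz


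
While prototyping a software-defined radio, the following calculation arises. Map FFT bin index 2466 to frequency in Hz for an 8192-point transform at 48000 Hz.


Frequency of DFT bin k:
f_k = k * fs / N
    = 2466 * 48000 / 8192
    = 118368000 / 8192
    = 14449.219 Hz

14449.219 Hz


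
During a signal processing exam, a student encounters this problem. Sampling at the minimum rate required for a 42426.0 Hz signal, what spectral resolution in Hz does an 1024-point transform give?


Step 1 — Nyquist sampling rate:
fs = 2 * fmax = 2 * 42426.0 = 84852.0 Hz

Step 2 — DFT bin spacing:
df = fs / N = 84852.0 / 1024 = 82.8633 Hz

82.8633 Hz


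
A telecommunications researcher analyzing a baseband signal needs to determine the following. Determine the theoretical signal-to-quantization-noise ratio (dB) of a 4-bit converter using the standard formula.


Theoretical SNR for a full-scale sinusoid:
SNR = 6.02 * N + 1.76
    = 6.02 * 4 + 1.76
    = 24.08 + 1.76
    = 25.84 dB

25.84 dB


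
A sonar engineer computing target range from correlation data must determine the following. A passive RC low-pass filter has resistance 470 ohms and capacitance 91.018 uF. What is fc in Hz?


Cutoff frequency of a first-order RC filter:
fc = 1 / (2 * pi * R * C)
C = 91.018 uF = 9.1018e-05 F
fc = 1 / (2 * pi * 470 * 9.1018e-05)
   = 1 / 0.26878499133577
   = 3.720446 Hz

3.720446 Hz


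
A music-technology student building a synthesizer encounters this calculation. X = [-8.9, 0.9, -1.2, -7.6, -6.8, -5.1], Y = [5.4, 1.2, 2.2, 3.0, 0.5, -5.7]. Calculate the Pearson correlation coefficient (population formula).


Pearson correlation coefficient (population):
r = cov(X,Y) / (std(X) * std(Y))
Mean X = -4.7833, Mean Y = 1.1
Cov(X,Y) = -2.53
Std(X) = 3.516351, Std(Y) = 3.413698
r = -0.2108

-0.2108


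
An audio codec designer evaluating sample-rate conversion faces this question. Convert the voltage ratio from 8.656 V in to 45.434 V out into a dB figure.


Voltage gain in dB:
G = 20 * log10(Vout / Vin)
  = 20 * log10(45.434 / 8.656)
  = 20 * log10(5.248845)
  = 20 * 0.720064
  = 14.4 dB

14.4 dB


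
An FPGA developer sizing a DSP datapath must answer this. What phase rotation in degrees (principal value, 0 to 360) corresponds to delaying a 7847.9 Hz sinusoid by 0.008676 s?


Phase shift from frequency and time delay:
phi = 360 * f * t_delay
    = 360 * 7847.9 * 0.008676
    = 24511.82 degrees
    mod 360 = 31.82 degrees

31.82 degrees


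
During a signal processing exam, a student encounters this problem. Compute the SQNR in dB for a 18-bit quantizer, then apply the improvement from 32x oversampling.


Step 1 — baseline SQNR at Nyquist:
SQNR_base = 6.02*N + 1.76
          = 6.02*18 + 1.76
          = 110.12 dB

Step 2 — oversampling processing gain:
G = 10*log10(OSR) = 10*log10(32) = 15.05 dB

Step 3 — total:
SQNR_total = 110.12 + 15.05 = 125.17 dB

Base SQNR = 110.12 dB; oversampled SQNR = 125.17 dB


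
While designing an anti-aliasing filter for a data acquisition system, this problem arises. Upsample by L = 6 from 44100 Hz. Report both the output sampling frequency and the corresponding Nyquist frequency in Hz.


Step 1 — output sample rate after interpolation by L:
fs_out = L * fs_in = 6 * 44100 = 264600 Hz

Step 2 — Nyquist frequency of the output stream:
f_Nyq = fs_out / 2 = 264600 / 2 = 132300.0 Hz

fs_out = 264600 Hz; f_Nyquist = 132300.0 Hz


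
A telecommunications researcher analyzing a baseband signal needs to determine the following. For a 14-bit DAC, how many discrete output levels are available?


Number of quantization levels = 2^N
= 2^14
= 16384

16384


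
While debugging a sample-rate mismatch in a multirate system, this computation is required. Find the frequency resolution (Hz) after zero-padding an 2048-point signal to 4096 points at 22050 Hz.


Frequency resolution after zero-padding:
N_padded = 2048 * 2 = 4096
df = fs / N_padded
   = 22050 / 4096
   = 5.3833 Hz

5.3833 Hz


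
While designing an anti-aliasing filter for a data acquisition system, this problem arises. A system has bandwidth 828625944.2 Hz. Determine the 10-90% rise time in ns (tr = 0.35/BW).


Rise time from bandwidth relationship:
tr = 0.35 / BW
   = 0.35 / 828625944.2
   = 4.223860023e-10 s
   = 0.4224 ns

0.4224 ns


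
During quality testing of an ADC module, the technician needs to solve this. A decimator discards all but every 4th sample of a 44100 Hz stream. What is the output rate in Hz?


Decimation reduces the sample rate:
fs_out = fs_in / M
       = 44100 / 4
       = 11025.0 Hz

11025.0 Hz


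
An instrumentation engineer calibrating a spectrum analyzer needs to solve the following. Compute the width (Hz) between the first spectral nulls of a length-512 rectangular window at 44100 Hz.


Main lobe width for a rectangular window:
Width = 2 * fs / N
      = 2 * 44100 / 512
      = 88200 / 512
      = 172.266 Hz

172.266 Hz


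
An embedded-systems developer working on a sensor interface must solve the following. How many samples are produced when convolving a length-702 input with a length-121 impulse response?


Linear convolution output length:
L = N + M - 1
  = 702 + 121 - 1
  = 822 samples

822


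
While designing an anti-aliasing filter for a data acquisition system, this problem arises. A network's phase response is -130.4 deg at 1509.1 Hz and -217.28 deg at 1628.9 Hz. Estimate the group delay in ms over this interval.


Group delay from phase difference:
tau = -d(phi)/d(omega)
d(phi) = -86.88 deg = -1.516342 rad
d(omega) = 2*pi*(1628.9 - 1509.1) = 752.7256 rad/s
tau = -(-1.516342) / 752.7256
    = 2.0145 ms

2.0145 ms


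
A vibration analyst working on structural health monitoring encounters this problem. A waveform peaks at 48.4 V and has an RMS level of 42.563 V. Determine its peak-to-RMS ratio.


Crest factor is the ratio of peak to RMS:
CF = V_peak / V_rms
   = 48.4 / 42.563
   = 1.1371

1.1371


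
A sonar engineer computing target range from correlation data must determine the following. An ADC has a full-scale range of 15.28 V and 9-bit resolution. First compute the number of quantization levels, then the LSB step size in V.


Step 1 — number of quantization levels:
L = 2^N = 2^9 = 512

Step 2 — LSB step size:
delta = Vfs / L
      = 15.28 / 512
      = 0.02984375 V

Levels = 512; step size = 0.02984375 V


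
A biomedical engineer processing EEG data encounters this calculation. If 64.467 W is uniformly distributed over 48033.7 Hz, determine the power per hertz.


Power spectral density:
PSD = P / BW
    = 64.467 / 48033.7
    = 0.00134212 W/Hz

0.00134212 W/Hz


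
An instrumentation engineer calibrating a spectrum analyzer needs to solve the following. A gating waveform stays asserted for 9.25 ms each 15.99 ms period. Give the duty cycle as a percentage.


Duty cycle as a percentage:
DC = (t_on / T) * 100
   = (9.25 / 15.99) * 100
   = 0.578487 * 100
   = 57.85 %

57.85 %


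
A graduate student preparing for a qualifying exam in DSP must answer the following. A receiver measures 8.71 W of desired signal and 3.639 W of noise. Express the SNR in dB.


SNR in decibels:
SNR = 10 * log10(Ps / Pn)
    = 10 * log10(8.71 / 3.639)
    = 10 * log10(2.3935)
    = 10 * 0.379
    = 3.79 dB

3.79 dB


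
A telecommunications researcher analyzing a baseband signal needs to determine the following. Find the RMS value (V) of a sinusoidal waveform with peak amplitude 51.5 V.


RMS voltage for a sinusoidal waveform:
V_rms = V_peak / sqrt(2)
      = 51.5 / 1.414214
      = 36.416 V

36.416 V


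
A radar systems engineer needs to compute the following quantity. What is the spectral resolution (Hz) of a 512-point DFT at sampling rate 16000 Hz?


DFT frequency resolution:
df = fs / N
   = 16000 / 512
   = 31.25 Hz

31.25 Hz


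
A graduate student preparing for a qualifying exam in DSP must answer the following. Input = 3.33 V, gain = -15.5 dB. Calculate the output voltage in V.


Output voltage from dB gain:
V_out = V_in * 10^(gain_dB / 20)
      = 3.33 * 10^(-15.5 / 20)
      = 3.33 * 0.16788
      = 0.559 V

0.559 V


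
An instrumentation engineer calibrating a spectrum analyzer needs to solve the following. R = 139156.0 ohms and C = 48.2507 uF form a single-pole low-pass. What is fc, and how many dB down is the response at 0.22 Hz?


Step 1 — cutoff frequency:
fc = 1 / (2*pi*R*C)
C = 48.2507 uF = 4.82507e-05 F
fc = 1 / (2*pi*139156.0*4.82507e-05)
   = 0.0237036 Hz

Step 2 — magnitude at f = 0.22 Hz:
|H(f)| = 1 / sqrt(1 + (f/fc)^2)
f/fc = 0.22 / 0.0237036 = 9.281291
|H| = 1 / sqrt(1 + 86.142363) = 0.1071236
|H|_dB = 20*log10(0.1071236) = -19.4 dB

fc = 0.0237036 Hz; |H(0.22 Hz)| = -19.4 dB


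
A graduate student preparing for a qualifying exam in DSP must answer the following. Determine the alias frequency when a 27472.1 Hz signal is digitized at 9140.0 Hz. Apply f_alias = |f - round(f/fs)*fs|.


Compute the nearest integer multiple of fs to the signal:
n = round(27472.1 / 9140.0) = 3
f_alias = |27472.1 - 3 * 9140.0|
        = |27472.1 - 27420.0|
        = 52.1 Hz

52.1


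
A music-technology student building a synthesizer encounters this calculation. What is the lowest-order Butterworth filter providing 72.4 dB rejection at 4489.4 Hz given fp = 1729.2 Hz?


Butterworth filter order formula:
n = log10(10^(A/10) - 1) / (2 * log10(f_stop/f_pass))
10^(72.4/10) - 1 = 17378007.2875
f_stop/f_pass = 4489.4 / 1729.2 = 2.5962
n = 8.7367 -> ceil = 9

9


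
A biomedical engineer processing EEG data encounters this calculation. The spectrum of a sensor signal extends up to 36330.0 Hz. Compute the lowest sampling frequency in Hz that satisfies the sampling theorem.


The Nyquist rate is twice the maximum frequency component.
fs_min = 2 * fmax
      = 2 * 36330.0
      = 72660.0 Hz

72660.0


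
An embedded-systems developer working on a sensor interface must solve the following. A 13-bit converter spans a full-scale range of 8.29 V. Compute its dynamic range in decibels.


Dynamic range from full-scale to LSB:
V_min = V_max / 2^bits = 8.29 / 2^13
DR = 20 * log10(V_max / V_min)
   = 20 * log10(2^13)
   = 20 * 13 * log10(2)
   = 78.27 dB

78.27 dB


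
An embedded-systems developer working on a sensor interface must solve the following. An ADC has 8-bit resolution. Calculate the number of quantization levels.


Number of quantization levels = 2^N
= 2^8
= 256

256


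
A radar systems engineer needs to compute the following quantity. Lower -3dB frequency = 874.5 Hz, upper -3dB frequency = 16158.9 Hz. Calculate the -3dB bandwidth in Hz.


Bandwidth is the difference of -3dB frequencies:
BW = f_high - f_low
   = 16158.9 - 874.5
   = 15284.4 Hz

15284.4 Hz


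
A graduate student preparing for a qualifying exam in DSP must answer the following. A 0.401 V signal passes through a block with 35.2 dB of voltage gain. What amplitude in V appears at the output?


Output voltage from dB gain:
V_out = V_in * 10^(gain_dB / 20)
      = 0.401 * 10^(35.2 / 20)
      = 0.401 * 57.543994
      = 23.0751 V

23.0751 V


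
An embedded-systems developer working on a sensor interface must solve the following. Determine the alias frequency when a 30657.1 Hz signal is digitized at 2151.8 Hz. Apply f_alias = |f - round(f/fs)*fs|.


Compute the nearest integer multiple of fs to the signal:
n = round(30657.1 / 2151.8) = 14
f_alias = |30657.1 - 14 * 2151.8|
        = |30657.1 - 30125.2|
        = 531.9 Hz

531.9


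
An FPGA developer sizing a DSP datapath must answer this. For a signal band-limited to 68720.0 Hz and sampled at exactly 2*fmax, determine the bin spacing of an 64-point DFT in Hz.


Step 1 — Nyquist sampling rate:
fs = 2 * fmax = 2 * 68720.0 = 137440.0 Hz

Step 2 — DFT bin spacing:
df = fs / N = 137440.0 / 64 = 2147.5 Hz

2147.5 Hz


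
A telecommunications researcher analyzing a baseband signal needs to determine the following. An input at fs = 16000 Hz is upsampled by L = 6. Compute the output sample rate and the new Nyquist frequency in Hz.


Step 1 — output sample rate after interpolation by L:
fs_out = L * fs_in = 6 * 16000 = 96000 Hz

Step 2 — Nyquist frequency of the output stream:
f_Nyq = fs_out / 2 = 96000 / 2 = 48000.0 Hz

fs_out = 96000 Hz; f_Nyquist = 48000.0 Hz


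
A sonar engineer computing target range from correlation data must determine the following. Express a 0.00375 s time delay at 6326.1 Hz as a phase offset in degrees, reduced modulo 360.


Phase shift from frequency and time delay:
phi = 360 * f * t_delay
    = 360 * 6326.1 * 0.00375
    = 8540.24 degrees
    mod 360 = 260.24 degrees

260.24 degrees


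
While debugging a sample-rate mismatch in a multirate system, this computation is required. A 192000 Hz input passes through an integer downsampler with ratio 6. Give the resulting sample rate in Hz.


Decimation reduces the sample rate:
fs_out = fs_in / M
       = 192000 / 6
       = 32000.0 Hz

32000.0 Hz


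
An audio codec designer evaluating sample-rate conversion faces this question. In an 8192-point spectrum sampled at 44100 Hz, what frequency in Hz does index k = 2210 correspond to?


Frequency of DFT bin k:
f_k = k * fs / N
    = 2210 * 44100 / 8192
    = 97461000 / 8192
    = 11897.095 Hz

11897.095 Hz


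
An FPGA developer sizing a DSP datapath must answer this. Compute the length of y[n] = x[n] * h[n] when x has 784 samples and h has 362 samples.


Linear convolution output length:
L = N + M - 1
  = 784 + 362 - 1
  = 1145 samples

1145


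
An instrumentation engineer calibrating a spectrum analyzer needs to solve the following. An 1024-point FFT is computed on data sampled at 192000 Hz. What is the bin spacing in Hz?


DFT frequency resolution:
df = fs / N
   = 192000 / 1024
   = 187.5 Hz

187.5 Hz


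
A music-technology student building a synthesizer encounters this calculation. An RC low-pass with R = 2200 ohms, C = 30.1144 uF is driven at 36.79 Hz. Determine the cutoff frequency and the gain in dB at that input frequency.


Step 1 — cutoff frequency:
fc = 1 / (2*pi*R*C)
C = 30.1144 uF = 3.01144e-05 F
fc = 1 / (2*pi*2200*3.01144e-05)
   = 2.40228 Hz

Step 2 — magnitude at f = 36.79 Hz:
|H(f)| = 1 / sqrt(1 + (f/fc)^2)
f/fc = 36.79 / 2.40228 = 15.314618
|H| = 1 / sqrt(1 + 234.537524) = 0.0651583
|H|_dB = 20*log10(0.0651583) = -23.72 dB

fc = 2.40228 Hz; |H(36.79 Hz)| = -23.72 dB


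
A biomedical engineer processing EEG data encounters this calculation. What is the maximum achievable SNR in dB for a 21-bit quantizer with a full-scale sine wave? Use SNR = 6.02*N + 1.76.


Theoretical SNR for a full-scale sinusoid:
SNR = 6.02 * N + 1.76
    = 6.02 * 21 + 1.76
    = 126.42 + 1.76
    = 128.18 dB

128.18 dB


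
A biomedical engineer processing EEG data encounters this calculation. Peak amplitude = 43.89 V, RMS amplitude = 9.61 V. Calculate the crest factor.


Crest factor is the ratio of peak to RMS:
CF = V_peak / V_rms
   = 43.89 / 9.61
   = 4.5671

4.5671


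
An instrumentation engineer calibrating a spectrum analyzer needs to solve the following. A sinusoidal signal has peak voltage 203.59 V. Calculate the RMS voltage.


RMS voltage for a sinusoidal waveform:
V_rms = V_peak / sqrt(2)
      = 203.59 / 1.414214
      = 143.96 V

143.96 V


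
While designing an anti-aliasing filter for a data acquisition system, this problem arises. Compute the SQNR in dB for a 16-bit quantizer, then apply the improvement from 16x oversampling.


Step 1 — baseline SQNR at Nyquist:
SQNR_base = 6.02*N + 1.76
          = 6.02*16 + 1.76
          = 98.08 dB

Step 2 — oversampling processing gain:
G = 10*log10(OSR) = 10*log10(16) = 12.04 dB

Step 3 — total:
SQNR_total = 98.08 + 12.04 = 110.12 dB

Base SQNR = 98.08 dB; oversampled SQNR = 110.12 dB


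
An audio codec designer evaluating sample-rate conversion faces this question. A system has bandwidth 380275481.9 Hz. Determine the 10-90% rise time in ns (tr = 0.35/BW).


Rise time from bandwidth relationship:
tr = 0.35 / BW
   = 0.35 / 380275481.9
   = 9.20385396e-10 s
   = 0.9204 ns

0.9204 ns


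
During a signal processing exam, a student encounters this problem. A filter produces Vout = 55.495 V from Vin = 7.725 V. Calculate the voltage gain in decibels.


Voltage gain in dB:
G = 20 * log10(Vout / Vin)
  = 20 * log10(55.495 / 7.725)
  = 20 * log10(7.183819)
  = 20 * 0.856355
  = 17.13 dB

17.13 dB


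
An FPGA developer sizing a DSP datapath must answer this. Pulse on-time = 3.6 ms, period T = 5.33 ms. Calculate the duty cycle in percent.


Duty cycle as a percentage:
DC = (t_on / T) * 100
   = (3.6 / 5.33) * 100
   = 0.675422 * 100
   = 67.54 %

67.54 %


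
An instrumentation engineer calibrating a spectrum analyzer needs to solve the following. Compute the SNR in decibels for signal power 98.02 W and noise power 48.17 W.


SNR in decibels:
SNR = 10 * log10(Ps / Pn)
    = 10 * log10(98.02 / 48.17)
    = 10 * log10(2.0349)
    = 10 * 0.3085
    = 3.09 dB

3.09 dB


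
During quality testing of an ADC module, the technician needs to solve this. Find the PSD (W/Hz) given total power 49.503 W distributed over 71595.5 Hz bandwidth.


Power spectral density:
PSD = P / BW
    = 49.503 / 71595.5
    = 0.00069143 W/Hz

0.00069143 W/Hz


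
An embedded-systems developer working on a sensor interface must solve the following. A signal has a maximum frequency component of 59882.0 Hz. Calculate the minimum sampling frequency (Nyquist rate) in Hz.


The Nyquist rate is twice the maximum frequency component.
fs_min = 2 * fmax
      = 2 * 59882.0
      = 119764.0 Hz

119764.0


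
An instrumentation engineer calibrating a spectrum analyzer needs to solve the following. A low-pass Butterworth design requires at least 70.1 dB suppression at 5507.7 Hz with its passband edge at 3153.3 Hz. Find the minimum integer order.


Butterworth filter order formula:
n = log10(10^(A/10) - 1) / (2 * log10(f_stop/f_pass))
10^(70.1/10) - 1 = 10232928.9228
f_stop/f_pass = 5507.7 / 3153.3 = 1.7466
n = 14.4712 -> ceil = 15

15
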